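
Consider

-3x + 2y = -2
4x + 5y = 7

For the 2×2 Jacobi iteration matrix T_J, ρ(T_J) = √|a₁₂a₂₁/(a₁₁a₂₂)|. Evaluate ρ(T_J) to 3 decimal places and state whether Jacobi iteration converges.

a₁₂a₂₁/(a₁₁a₂₂) = (2)·(4) / ((-3)·(5)) = -0.533333
ρ = √|-0.533333| = √0.533333 = 0.730
ρ < 1, so Jacobi converges

0.730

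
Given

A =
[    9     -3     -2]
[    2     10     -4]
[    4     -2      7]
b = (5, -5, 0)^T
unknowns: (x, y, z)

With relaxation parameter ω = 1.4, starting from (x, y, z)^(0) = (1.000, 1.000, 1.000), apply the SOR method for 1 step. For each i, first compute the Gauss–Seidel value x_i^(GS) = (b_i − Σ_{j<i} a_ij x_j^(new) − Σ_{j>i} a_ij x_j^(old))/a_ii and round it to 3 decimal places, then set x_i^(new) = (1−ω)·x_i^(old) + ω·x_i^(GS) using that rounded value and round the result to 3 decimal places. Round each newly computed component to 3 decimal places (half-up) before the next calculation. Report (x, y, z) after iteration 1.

Iteration 1:
  x: GS value = (5 - (-3)·1.000 - (-2)·1.000) / (9) = 1.111;  x ← (1−ω)·1.000 + ω·1.111 = 1.155
  y: GS value = (-5 - (2)·1.155 - (-4)·1.000) / (10) = -0.331;  y ← (1−ω)·1.000 + ω·-0.331 = -0.863
  z: GS value = (0 - (4)·1.155 - (-2)·-0.863) / (7) = -0.907;  z ← (1−ω)·1.000 + ω·-0.907 = -1.670

(1.155, -0.863, -1.670)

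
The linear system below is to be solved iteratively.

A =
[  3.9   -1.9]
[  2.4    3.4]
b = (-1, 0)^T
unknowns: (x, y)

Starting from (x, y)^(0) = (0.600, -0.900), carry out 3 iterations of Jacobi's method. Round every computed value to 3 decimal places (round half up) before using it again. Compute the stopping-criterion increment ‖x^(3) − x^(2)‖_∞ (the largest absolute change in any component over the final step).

Iteration 1:
  x = (-1 - (-1.9)·-0.900) / (3.9) = -0.695
  y = (0 - (2.4)·0.600) / (3.4) = -0.424
Iteration 2:
  x = (-1 - (-1.9)·-0.424) / (3.9) = -0.463
  y = (0 - (2.4)·-0.695) / (3.4) = 0.491
Iteration 3:
  x = (-1 - (-1.9)·0.491) / (3.9) = -0.017
  y = (0 - (2.4)·-0.463) / (3.4) = 0.327
Change: (0.446, -0.164) → max |·| = 0.446

0.446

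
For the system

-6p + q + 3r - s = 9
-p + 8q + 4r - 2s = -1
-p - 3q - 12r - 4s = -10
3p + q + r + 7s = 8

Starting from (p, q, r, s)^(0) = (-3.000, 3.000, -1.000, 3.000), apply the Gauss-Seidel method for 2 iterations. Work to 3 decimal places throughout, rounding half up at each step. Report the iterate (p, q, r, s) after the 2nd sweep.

Iteration 1:
  p = (9 - (1)·3.000 - (3)·-1.000 - (-1)·3.000) / (-6) = -2.000
  q = (-1 - (-1)·-2.000 - (4)·-1.000 - (-2)·3.000) / (8) = 0.875
  r = (-10 - (-1)·-2.000 - (-3)·0.875 - (-4)·3.000) / (-12) = -0.219
  s = (8 - (3)·-2.000 - (1)·0.875 - (1)·-0.219) / (7) = 1.906
Iteration 2:
  p = (9 - (1)·0.875 - (3)·-0.219 - (-1)·1.906) / (-6) = -1.781
  q = (-1 - (-1)·-1.781 - (4)·-0.219 - (-2)·1.906) / (8) = 0.238
  r = (-10 - (-1)·-1.781 - (-3)·0.238 - (-4)·1.906) / (-12) = 0.287
  s = (8 - (3)·-1.781 - (1)·0.238 - (1)·0.287) / (7) = 1.831

(-1.781, 0.238, 0.287, 1.831)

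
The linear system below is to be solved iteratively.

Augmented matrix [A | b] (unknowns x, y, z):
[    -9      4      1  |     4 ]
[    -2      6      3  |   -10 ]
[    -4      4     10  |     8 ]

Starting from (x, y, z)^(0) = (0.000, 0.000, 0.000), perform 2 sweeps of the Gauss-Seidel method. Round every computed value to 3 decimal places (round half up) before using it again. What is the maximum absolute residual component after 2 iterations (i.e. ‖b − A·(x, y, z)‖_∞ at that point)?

3.480

Iteration 1:
  x = (4 - (4)·0.000 - (1)·0.000) / (-9) = -0.444
  y = (-10 - (-2)·-0.444 - (3)·0.000) / (6) = -1.815
  z = (8 - (-4)·-0.444 - (4)·-1.815) / (10) = 1.348
Iteration 2:
  x = (4 - (4)·-1.815 - (1)·1.348) / (-9) = -1.101
  y = (-10 - (-2)·-1.101 - (3)·1.348) / (6) = -2.708
  z = (8 - (-4)·-1.101 - (4)·-2.708) / (10) = 1.443
Residual b − A·x = (3.480, -0.283, -0.002); ∞-norm = 3.480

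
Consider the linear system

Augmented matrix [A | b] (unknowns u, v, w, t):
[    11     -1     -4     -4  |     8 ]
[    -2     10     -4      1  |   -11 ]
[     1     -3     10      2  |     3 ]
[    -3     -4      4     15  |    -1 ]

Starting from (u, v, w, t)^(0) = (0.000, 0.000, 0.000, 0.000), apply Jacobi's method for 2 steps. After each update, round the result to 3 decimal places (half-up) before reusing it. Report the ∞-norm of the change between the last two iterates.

0.389

Iteration 1:
  u = (8 - (-1)·0.000 - (-4)·0.000 - (-4)·0.000) / (11) = 0.727
  v = (-11 - (-2)·0.000 - (-4)·0.000 - (1)·0.000) / (10) = -1.100
  w = (3 - (1)·0.000 - (-3)·0.000 - (2)·0.000) / (10) = 0.300
  t = (-1 - (-3)·0.000 - (-4)·0.000 - (4)·0.000) / (15) = -0.067
Iteration 2:
  u = (8 - (-1)·-1.100 - (-4)·0.300 - (-4)·-0.067) / (11) = 0.712
  v = (-11 - (-2)·0.727 - (-4)·0.300 - (1)·-0.067) / (10) = -0.828
  w = (3 - (1)·0.727 - (-3)·-1.100 - (2)·-0.067) / (10) = -0.089
  t = (-1 - (-3)·0.727 - (-4)·-1.100 - (4)·0.300) / (15) = -0.295
Change: (-0.015, 0.272, -0.389, -0.228) → max |·| = 0.389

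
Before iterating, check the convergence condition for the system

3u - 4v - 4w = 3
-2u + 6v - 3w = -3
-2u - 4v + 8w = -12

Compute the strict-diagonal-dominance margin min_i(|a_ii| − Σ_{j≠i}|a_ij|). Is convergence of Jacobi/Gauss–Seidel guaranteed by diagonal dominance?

row 1: |3| − (4+4) = -5
row 2: |6| − (2+3) = 1
row 3: |8| − (2+4) = 2
minimum over rows = -5 → not strictly diagonally dominant

-5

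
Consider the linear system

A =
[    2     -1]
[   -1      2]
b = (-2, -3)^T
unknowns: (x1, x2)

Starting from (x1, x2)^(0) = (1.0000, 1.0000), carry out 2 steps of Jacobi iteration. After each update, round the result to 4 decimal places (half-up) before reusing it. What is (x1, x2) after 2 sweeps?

Iteration 1:
  x1 = (-2 - (-1)·1.0000) / (2) = -0.5000
  x2 = (-3 - (-1)·1.0000) / (2) = -1.0000
Iteration 2:
  x1 = (-2 - (-1)·-1.0000) / (2) = -1.5000
  x2 = (-3 - (-1)·-0.5000) / (2) = -1.7500

(-1.5000, -1.7500)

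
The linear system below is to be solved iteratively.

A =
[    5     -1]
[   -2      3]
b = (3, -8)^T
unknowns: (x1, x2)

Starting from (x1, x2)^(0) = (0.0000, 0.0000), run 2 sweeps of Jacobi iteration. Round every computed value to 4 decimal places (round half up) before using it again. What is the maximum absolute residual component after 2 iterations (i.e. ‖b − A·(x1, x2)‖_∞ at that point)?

Iteration 1:
  x1 = (3 - (-1)·0.0000) / (5) = 0.6000
  x2 = (-8 - (-2)·0.0000) / (3) = -2.6667
Iteration 2:
  x1 = (3 - (-1)·-2.6667) / (5) = 0.0667
  x2 = (-8 - (-2)·0.6000) / (3) = -2.2667
Residual b − A·x = (0.3998, -1.0665); ∞-norm = 1.0665

1.0665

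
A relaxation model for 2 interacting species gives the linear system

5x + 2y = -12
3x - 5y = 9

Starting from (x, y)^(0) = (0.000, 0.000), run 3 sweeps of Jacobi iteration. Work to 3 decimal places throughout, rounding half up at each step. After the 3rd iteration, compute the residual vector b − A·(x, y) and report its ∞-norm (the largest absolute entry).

Iteration 1:
  x = (-12 - (2)·0.000) / (5) = -2.400
  y = (9 - (3)·0.000) / (-5) = -1.800
Iteration 2:
  x = (-12 - (2)·-1.800) / (5) = -1.680
  y = (9 - (3)·-2.400) / (-5) = -3.240
Iteration 3:
  x = (-12 - (2)·-3.240) / (5) = -1.104
  y = (9 - (3)·-1.680) / (-5) = -2.808
Residual b − A·x = (-0.864, -1.728); ∞-norm = 1.728

1.728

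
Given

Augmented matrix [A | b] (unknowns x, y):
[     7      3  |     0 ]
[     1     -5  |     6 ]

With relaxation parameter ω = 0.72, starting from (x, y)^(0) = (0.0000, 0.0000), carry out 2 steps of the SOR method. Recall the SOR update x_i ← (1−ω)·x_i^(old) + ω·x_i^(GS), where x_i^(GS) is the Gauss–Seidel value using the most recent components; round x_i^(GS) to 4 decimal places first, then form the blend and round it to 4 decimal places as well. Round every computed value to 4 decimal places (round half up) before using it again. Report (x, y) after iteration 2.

Iteration 1:
  x: GS value = (0 - (3)·0.0000) / (7) = 0.0000;  x ← (1−ω)·0.0000 + ω·0.0000 = 0.0000
  y: GS value = (6 - (1)·0.0000) / (-5) = -1.2000;  y ← (1−ω)·0.0000 + ω·-1.2000 = -0.8640
Iteration 2:
  x: GS value = (0 - (3)·-0.8640) / (7) = 0.3703;  x ← (1−ω)·0.0000 + ω·0.3703 = 0.2666
  y: GS value = (6 - (1)·0.2666) / (-5) = -1.1467;  y ← (1−ω)·-0.8640 + ω·-1.1467 = -1.0675

(0.2666, -1.0675)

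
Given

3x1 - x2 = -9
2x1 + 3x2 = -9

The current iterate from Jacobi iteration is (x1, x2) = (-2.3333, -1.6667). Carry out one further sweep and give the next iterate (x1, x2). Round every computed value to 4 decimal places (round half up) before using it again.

(-3.5556, -1.4445)

One sweep:
  x1 = (-9 - (-1)·-1.6667) / (3) = -3.5556
  x2 = (-9 - (2)·-2.3333) / (3) = -1.4445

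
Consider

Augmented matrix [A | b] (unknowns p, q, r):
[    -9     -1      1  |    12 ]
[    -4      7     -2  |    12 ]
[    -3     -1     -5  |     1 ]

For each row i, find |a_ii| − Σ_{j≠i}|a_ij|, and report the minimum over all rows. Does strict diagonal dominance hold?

row 1: |-9| − (1+1) = 7
row 2: |7| − (4+2) = 1
row 3: |-5| − (3+1) = 1
minimum over rows = 1 → strictly diagonally dominant (convergence guaranteed)

1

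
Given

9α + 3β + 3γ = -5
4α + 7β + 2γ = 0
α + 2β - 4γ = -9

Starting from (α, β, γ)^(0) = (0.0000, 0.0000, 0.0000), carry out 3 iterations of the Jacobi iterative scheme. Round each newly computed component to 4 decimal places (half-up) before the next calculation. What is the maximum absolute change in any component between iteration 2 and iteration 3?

Iteration 1:
  α = (-5 - (3)·0.0000 - (3)·0.0000) / (9) = -0.5556
  β = (0 - (4)·0.0000 - (2)·0.0000) / (7) = 0.0000
  γ = (-9 - (1)·0.0000 - (2)·0.0000) / (-4) = 2.2500
Iteration 2:
  α = (-5 - (3)·0.0000 - (3)·2.2500) / (9) = -1.3056
  β = (0 - (4)·-0.5556 - (2)·2.2500) / (7) = -0.3254
  γ = (-9 - (1)·-0.5556 - (2)·0.0000) / (-4) = 2.1111
Iteration 3:
  α = (-5 - (3)·-0.3254 - (3)·2.1111) / (9) = -1.1508
  β = (0 - (4)·-1.3056 - (2)·2.1111) / (7) = 0.1429
  γ = (-9 - (1)·-1.3056 - (2)·-0.3254) / (-4) = 1.7609
Change: (0.1548, 0.4683, -0.3502) → max |·| = 0.4683

0.4683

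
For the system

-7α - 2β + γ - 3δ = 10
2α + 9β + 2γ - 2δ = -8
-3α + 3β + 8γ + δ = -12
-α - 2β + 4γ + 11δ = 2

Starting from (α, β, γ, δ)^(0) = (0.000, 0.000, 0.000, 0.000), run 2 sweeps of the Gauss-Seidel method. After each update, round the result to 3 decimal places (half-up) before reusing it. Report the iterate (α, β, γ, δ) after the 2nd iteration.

(-1.788, 0.049, -2.265, 0.852)

Iteration 1:
  α = (10 - (-2)·0.000 - (1)·0.000 - (-3)·0.000) / (-7) = -1.429
  β = (-8 - (2)·-1.429 - (2)·0.000 - (-2)·0.000) / (9) = -0.571
  γ = (-12 - (-3)·-1.429 - (3)·-0.571 - (1)·0.000) / (8) = -1.822
  δ = (2 - (-1)·-1.429 - (-2)·-0.571 - (4)·-1.822) / (11) = 0.611
Iteration 2:
  α = (10 - (-2)·-0.571 - (1)·-1.822 - (-3)·0.611) / (-7) = -1.788
  β = (-8 - (2)·-1.788 - (2)·-1.822 - (-2)·0.611) / (9) = 0.049
  γ = (-12 - (-3)·-1.788 - (3)·0.049 - (1)·0.611) / (8) = -2.265
  δ = (2 - (-1)·-1.788 - (-2)·0.049 - (4)·-2.265) / (11) = 0.852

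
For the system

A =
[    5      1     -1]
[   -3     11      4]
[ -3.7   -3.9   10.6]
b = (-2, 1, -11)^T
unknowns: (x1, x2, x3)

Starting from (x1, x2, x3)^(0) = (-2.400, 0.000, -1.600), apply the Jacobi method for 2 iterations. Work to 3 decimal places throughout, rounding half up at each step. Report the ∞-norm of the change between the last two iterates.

Iteration 1:
  x1 = (-2 - (1)·0.000 - (-1)·-1.600) / (5) = -0.720
  x2 = (1 - (-3)·-2.400 - (4)·-1.600) / (11) = 0.018
  x3 = (-11 - (-3.7)·-2.400 - (-3.9)·0.000) / (10.6) = -1.875
Iteration 2:
  x1 = (-2 - (1)·0.018 - (-1)·-1.875) / (5) = -0.779
  x2 = (1 - (-3)·-0.720 - (4)·-1.875) / (11) = 0.576
  x3 = (-11 - (-3.7)·-0.720 - (-3.9)·0.018) / (10.6) = -1.282
Change: (-0.059, 0.558, 0.593) → max |·| = 0.593

0.593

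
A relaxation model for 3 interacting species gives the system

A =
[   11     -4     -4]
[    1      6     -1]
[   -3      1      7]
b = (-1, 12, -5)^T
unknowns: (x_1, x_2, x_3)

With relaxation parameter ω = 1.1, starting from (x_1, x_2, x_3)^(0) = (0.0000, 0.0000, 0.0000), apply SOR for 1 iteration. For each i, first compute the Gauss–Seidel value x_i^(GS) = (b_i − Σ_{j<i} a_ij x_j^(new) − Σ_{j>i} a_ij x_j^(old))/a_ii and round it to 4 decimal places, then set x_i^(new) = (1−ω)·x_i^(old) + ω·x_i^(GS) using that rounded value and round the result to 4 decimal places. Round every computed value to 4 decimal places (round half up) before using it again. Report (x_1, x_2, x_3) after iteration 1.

Iteration 1:
  x_1: GS value = (-1 - (-4)·0.0000 - (-4)·0.0000) / (11) = -0.0909;  x_1 ← (1−ω)·0.0000 + ω·-0.0909 = -0.1000
  x_2: GS value = (12 - (1)·-0.1000 - (-1)·0.0000) / (6) = 2.0167;  x_2 ← (1−ω)·0.0000 + ω·2.0167 = 2.2184
  x_3: GS value = (-5 - (-3)·-0.1000 - (1)·2.2184) / (7) = -1.0741;  x_3 ← (1−ω)·0.0000 + ω·-1.0741 = -1.1815

(-0.1000, 2.2184, -1.1815)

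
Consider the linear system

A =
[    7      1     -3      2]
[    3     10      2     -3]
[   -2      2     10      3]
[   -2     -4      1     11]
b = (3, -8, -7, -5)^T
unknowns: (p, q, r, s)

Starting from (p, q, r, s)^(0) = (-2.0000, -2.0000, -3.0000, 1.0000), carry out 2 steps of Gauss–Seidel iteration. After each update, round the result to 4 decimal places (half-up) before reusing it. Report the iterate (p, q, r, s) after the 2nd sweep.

Iteration 1:
  p = (3 - (1)·-2.0000 - (-3)·-3.0000 - (2)·1.0000) / (7) = -0.8571
  q = (-8 - (3)·-0.8571 - (2)·-3.0000 - (-3)·1.0000) / (10) = 0.3571
  r = (-7 - (-2)·-0.8571 - (2)·0.3571 - (3)·1.0000) / (10) = -1.2428
  s = (-5 - (-2)·-0.8571 - (-4)·0.3571 - (1)·-1.2428) / (11) = -0.3675
Iteration 2:
  p = (3 - (1)·0.3571 - (-3)·-1.2428 - (2)·-0.3675) / (7) = -0.0501
  q = (-8 - (3)·-0.0501 - (2)·-1.2428 - (-3)·-0.3675) / (10) = -0.6467
  r = (-7 - (-2)·-0.0501 - (2)·-0.6467 - (3)·-0.3675) / (10) = -0.4704
  s = (-5 - (-2)·-0.0501 - (-4)·-0.6467 - (1)·-0.4704) / (11) = -0.6561

(-0.0501, -0.6467, -0.4704, -0.6561)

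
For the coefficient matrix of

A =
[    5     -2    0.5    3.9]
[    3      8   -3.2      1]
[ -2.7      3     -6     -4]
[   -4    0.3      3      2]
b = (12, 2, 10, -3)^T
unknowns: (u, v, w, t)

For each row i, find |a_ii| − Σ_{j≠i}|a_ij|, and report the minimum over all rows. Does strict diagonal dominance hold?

row 1: |5| − (2+0.5+3.9) = -1.4
row 2: |8| − (3+3.2+1) = 0.8
row 3: |-6| − (2.7+3+4) = -3.7
row 4: |2| − (4+0.3+3) = -5.3
minimum over rows = -5.3 → not strictly diagonally dominant

-5.3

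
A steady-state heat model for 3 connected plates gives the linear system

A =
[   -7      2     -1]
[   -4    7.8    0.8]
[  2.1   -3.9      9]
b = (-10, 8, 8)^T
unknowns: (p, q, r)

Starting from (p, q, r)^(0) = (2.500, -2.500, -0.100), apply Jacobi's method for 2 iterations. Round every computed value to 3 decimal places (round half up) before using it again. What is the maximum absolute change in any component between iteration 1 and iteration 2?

2.501

Iteration 1:
  p = (-10 - (2)·-2.500 - (-1)·-0.100) / (-7) = 0.729
  q = (8 - (-4)·2.500 - (0.8)·-0.100) / (7.8) = 2.318
  r = (8 - (2.1)·2.500 - (-3.9)·-2.500) / (9) = -0.778
Iteration 2:
  p = (-10 - (2)·2.318 - (-1)·-0.778) / (-7) = 2.202
  q = (8 - (-4)·0.729 - (0.8)·-0.778) / (7.8) = 1.479
  r = (8 - (2.1)·0.729 - (-3.9)·2.318) / (9) = 1.723
Change: (1.473, -0.839, 2.501) → max |·| = 2.501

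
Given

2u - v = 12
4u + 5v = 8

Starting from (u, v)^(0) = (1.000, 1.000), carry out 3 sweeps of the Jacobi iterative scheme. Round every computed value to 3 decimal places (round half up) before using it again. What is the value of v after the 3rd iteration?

Iteration 1:
  u = (12 - (-1)·1.000) / (2) = 6.500
  v = (8 - (4)·1.000) / (5) = 0.800
Iteration 2:
  u = (12 - (-1)·0.800) / (2) = 6.400
  v = (8 - (4)·6.500) / (5) = -3.600
Iteration 3:
  u = (12 - (-1)·-3.600) / (2) = 4.200
  v = (8 - (4)·6.400) / (5) = -3.520

-3.520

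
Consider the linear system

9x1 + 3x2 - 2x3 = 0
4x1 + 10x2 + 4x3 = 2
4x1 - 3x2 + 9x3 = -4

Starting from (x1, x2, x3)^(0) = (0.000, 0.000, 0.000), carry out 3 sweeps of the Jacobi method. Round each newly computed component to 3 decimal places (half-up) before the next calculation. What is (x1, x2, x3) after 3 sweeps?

Iteration 1:
  x1 = (0 - (3)·0.000 - (-2)·0.000) / (9) = 0.000
  x2 = (2 - (4)·0.000 - (4)·0.000) / (10) = 0.200
  x3 = (-4 - (4)·0.000 - (-3)·0.000) / (9) = -0.444
Iteration 2:
  x1 = (0 - (3)·0.200 - (-2)·-0.444) / (9) = -0.165
  x2 = (2 - (4)·0.000 - (4)·-0.444) / (10) = 0.378
  x3 = (-4 - (4)·0.000 - (-3)·0.200) / (9) = -0.378
Iteration 3:
  x1 = (0 - (3)·0.378 - (-2)·-0.378) / (9) = -0.210
  x2 = (2 - (4)·-0.165 - (4)·-0.378) / (10) = 0.417
  x3 = (-4 - (4)·-0.165 - (-3)·0.378) / (9) = -0.245

(-0.210, 0.417, -0.245)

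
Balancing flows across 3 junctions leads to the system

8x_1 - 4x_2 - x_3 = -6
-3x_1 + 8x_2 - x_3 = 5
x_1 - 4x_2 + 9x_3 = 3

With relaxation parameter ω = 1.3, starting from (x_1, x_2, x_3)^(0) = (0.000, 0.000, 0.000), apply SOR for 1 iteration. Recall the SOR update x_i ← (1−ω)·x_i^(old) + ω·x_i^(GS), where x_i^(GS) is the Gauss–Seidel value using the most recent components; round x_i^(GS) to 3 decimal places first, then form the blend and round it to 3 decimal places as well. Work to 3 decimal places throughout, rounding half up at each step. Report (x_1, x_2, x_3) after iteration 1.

(-0.975, 0.337, 0.768)

Iteration 1:
  x_1: GS value = (-6 - (-4)·0.000 - (-1)·0.000) / (8) = -0.750;  x_1 ← (1−ω)·0.000 + ω·-0.750 = -0.975
  x_2: GS value = (5 - (-3)·-0.975 - (-1)·0.000) / (8) = 0.259;  x_2 ← (1−ω)·0.000 + ω·0.259 = 0.337
  x_3: GS value = (3 - (1)·-0.975 - (-4)·0.337) / (9) = 0.591;  x_3 ← (1−ω)·0.000 + ω·0.591 = 0.768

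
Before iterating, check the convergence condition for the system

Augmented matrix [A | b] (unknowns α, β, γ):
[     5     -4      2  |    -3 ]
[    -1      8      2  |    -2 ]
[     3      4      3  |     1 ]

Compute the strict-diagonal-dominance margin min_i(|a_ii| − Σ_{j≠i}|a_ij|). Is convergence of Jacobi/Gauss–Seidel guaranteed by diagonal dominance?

row 1: |5| − (4+2) = -1
row 2: |8| − (1+2) = 5
row 3: |3| − (3+4) = -4
minimum over rows = -4 → not strictly diagonally dominant

-4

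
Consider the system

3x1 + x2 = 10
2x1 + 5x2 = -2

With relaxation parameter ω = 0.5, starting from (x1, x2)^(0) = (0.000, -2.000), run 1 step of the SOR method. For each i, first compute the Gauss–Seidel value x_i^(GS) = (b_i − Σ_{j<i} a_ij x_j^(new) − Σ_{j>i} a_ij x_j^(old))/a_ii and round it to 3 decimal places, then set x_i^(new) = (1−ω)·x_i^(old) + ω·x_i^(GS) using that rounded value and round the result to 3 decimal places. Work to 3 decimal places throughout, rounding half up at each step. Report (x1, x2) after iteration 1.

Iteration 1:
  x1: GS value = (10 - (1)·-2.000) / (3) = 4.000;  x1 ← (1−ω)·0.000 + ω·4.000 = 2.000
  x2: GS value = (-2 - (2)·2.000) / (5) = -1.200;  x2 ← (1−ω)·-2.000 + ω·-1.200 = -1.600

(2.000, -1.600)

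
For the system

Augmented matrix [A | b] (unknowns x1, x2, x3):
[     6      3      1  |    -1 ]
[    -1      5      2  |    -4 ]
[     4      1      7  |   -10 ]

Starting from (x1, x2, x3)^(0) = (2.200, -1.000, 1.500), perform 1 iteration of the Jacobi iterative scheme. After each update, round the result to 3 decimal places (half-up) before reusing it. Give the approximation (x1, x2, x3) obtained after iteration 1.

Iteration 1:
  x1 = (-1 - (3)·-1.000 - (1)·1.500) / (6) = 0.083
  x2 = (-4 - (-1)·2.200 - (2)·1.500) / (5) = -0.960
  x3 = (-10 - (4)·2.200 - (1)·-1.000) / (7) = -2.543

(0.083, -0.960, -2.543)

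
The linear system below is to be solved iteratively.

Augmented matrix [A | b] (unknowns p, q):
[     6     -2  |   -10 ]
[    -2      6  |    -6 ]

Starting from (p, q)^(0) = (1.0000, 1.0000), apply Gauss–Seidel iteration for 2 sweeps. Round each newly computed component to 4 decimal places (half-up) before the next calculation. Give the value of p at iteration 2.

-2.1481

Iteration 1:
  p = (-10 - (-2)·1.0000) / (6) = -1.3333
  q = (-6 - (-2)·-1.3333) / (6) = -1.4444
Iteration 2:
  p = (-10 - (-2)·-1.4444) / (6) = -2.1481
  q = (-6 - (-2)·-2.1481) / (6) = -1.7160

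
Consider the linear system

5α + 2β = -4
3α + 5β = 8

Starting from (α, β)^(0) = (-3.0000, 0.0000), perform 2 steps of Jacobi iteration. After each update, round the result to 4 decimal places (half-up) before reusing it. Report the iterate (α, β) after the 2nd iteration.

(-2.1600, 2.0800)

Iteration 1:
  α = (-4 - (2)·0.0000) / (5) = -0.8000
  β = (8 - (3)·-3.0000) / (5) = 3.4000
Iteration 2:
  α = (-4 - (2)·3.4000) / (5) = -2.1600
  β = (8 - (3)·-0.8000) / (5) = 2.0800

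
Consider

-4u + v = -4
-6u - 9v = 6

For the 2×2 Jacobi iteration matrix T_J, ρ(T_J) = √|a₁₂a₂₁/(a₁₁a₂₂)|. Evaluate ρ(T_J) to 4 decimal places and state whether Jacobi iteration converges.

a₁₂a₂₁/(a₁₁a₂₂) = (1)·(-6) / ((-4)·(-9)) = -0.166667
ρ = √|-0.166667| = √0.166667 = 0.4082
ρ < 1, so Jacobi converges

0.4082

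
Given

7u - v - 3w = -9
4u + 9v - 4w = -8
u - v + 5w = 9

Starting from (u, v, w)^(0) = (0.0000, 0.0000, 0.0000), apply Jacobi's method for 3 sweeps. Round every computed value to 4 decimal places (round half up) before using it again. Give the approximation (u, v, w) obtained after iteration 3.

(-0.4113, 0.2314, 2.0248)

Iteration 1:
  u = (-9 - (-1)·0.0000 - (-3)·0.0000) / (7) = -1.2857
  v = (-8 - (4)·0.0000 - (-4)·0.0000) / (9) = -0.8889
  w = (9 - (1)·0.0000 - (-1)·0.0000) / (5) = 1.8000
Iteration 2:
  u = (-9 - (-1)·-0.8889 - (-3)·1.8000) / (7) = -0.6413
  v = (-8 - (4)·-1.2857 - (-4)·1.8000) / (9) = 0.4825
  w = (9 - (1)·-1.2857 - (-1)·-0.8889) / (5) = 1.8794
Iteration 3:
  u = (-9 - (-1)·0.4825 - (-3)·1.8794) / (7) = -0.4113
  v = (-8 - (4)·-0.6413 - (-4)·1.8794) / (9) = 0.2314
  w = (9 - (1)·-0.6413 - (-1)·0.4825) / (5) = 2.0248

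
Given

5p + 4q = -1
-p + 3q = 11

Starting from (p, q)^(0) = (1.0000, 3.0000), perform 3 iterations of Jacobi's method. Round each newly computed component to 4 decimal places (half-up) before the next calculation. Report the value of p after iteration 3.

Iteration 1:
  p = (-1 - (4)·3.0000) / (5) = -2.6000
  q = (11 - (-1)·1.0000) / (3) = 4.0000
Iteration 2:
  p = (-1 - (4)·4.0000) / (5) = -3.4000
  q = (11 - (-1)·-2.6000) / (3) = 2.8000
Iteration 3:
  p = (-1 - (4)·2.8000) / (5) = -2.4400
  q = (11 - (-1)·-3.4000) / (3) = 2.5333

-2.4400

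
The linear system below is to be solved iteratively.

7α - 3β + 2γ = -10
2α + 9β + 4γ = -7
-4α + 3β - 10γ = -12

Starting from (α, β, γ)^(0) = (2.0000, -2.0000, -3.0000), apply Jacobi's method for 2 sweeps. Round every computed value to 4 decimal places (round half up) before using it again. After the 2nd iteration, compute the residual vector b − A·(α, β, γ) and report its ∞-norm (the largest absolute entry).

8.2290

Iteration 1:
  α = (-10 - (-3)·-2.0000 - (2)·-3.0000) / (7) = -1.4286
  β = (-7 - (2)·2.0000 - (4)·-3.0000) / (9) = 0.1111
  γ = (-12 - (-4)·2.0000 - (3)·-2.0000) / (-10) = -0.2000
Iteration 2:
  α = (-10 - (-3)·0.1111 - (2)·-0.2000) / (7) = -1.3238
  β = (-7 - (2)·-1.4286 - (4)·-0.2000) / (9) = -0.3714
  γ = (-12 - (-4)·-1.4286 - (3)·0.1111) / (-10) = 1.8048
Residual b − A·x = (-5.4572, -8.2290, 1.8670); ∞-norm = 8.2290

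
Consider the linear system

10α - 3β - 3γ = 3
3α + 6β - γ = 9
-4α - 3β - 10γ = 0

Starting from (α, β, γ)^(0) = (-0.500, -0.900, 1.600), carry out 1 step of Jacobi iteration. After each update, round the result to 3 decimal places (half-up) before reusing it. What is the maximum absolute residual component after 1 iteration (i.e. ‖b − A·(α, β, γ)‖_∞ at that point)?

12.791

Iteration 1:
  α = (3 - (-3)·-0.900 - (-3)·1.600) / (10) = 0.510
  β = (9 - (3)·-0.500 - (-1)·1.600) / (6) = 2.017
  γ = (0 - (-4)·-0.500 - (-3)·-0.900) / (-10) = 0.470
Residual b − A·x = (5.361, -4.162, 12.791); ∞-norm = 12.791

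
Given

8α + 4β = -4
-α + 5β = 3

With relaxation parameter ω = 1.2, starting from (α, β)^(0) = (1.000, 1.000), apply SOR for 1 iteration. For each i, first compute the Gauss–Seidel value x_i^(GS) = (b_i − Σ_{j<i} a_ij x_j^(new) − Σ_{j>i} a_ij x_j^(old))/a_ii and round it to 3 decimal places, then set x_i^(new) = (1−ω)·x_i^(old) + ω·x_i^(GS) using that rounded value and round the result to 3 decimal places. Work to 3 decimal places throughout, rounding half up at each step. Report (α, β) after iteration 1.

(-1.400, 0.184)

Iteration 1:
  α: GS value = (-4 - (4)·1.000) / (8) = -1.000;  α ← (1−ω)·1.000 + ω·-1.000 = -1.400
  β: GS value = (3 - (-1)·-1.400) / (5) = 0.320;  β ← (1−ω)·1.000 + ω·0.320 = 0.184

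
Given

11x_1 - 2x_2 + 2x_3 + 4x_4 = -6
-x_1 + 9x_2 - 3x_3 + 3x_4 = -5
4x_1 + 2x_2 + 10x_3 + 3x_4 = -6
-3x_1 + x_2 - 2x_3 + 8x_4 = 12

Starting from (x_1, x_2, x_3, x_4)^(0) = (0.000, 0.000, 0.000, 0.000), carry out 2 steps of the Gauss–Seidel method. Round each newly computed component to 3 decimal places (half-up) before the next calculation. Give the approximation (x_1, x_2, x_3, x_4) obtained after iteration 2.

(-1.086, -1.199, -0.318, 1.163)

Iteration 1:
  x_1 = (-6 - (-2)·0.000 - (2)·0.000 - (4)·0.000) / (11) = -0.545
  x_2 = (-5 - (-1)·-0.545 - (-3)·0.000 - (3)·0.000) / (9) = -0.616
  x_3 = (-6 - (4)·-0.545 - (2)·-0.616 - (3)·0.000) / (10) = -0.259
  x_4 = (12 - (-3)·-0.545 - (1)·-0.616 - (-2)·-0.259) / (8) = 1.308
Iteration 2:
  x_1 = (-6 - (-2)·-0.616 - (2)·-0.259 - (4)·1.308) / (11) = -1.086
  x_2 = (-5 - (-1)·-1.086 - (-3)·-0.259 - (3)·1.308) / (9) = -1.199
  x_3 = (-6 - (4)·-1.086 - (2)·-1.199 - (3)·1.308) / (10) = -0.318
  x_4 = (12 - (-3)·-1.086 - (1)·-1.199 - (-2)·-0.318) / (8) = 1.163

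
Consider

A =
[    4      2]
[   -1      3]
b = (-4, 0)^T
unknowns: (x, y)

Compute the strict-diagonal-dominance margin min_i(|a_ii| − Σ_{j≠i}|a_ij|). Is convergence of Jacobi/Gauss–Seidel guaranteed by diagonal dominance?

row 1: |4| − (2) = 2
row 2: |3| − (1) = 2
minimum over rows = 2 → strictly diagonally dominant (convergence guaranteed)

2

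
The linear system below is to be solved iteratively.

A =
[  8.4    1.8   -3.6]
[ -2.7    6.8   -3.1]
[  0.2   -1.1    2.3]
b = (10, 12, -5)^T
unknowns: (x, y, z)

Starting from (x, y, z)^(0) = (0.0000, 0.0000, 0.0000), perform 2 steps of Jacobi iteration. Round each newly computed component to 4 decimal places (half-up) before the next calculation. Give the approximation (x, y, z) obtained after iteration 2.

(-0.1193, 1.2464, -1.4334)

Iteration 1:
  x = (10 - (1.8)·0.0000 - (-3.6)·0.0000) / (8.4) = 1.1905
  y = (12 - (-2.7)·0.0000 - (-3.1)·0.0000) / (6.8) = 1.7647
  z = (-5 - (0.2)·0.0000 - (-1.1)·0.0000) / (2.3) = -2.1739
Iteration 2:
  x = (10 - (1.8)·1.7647 - (-3.6)·-2.1739) / (8.4) = -0.1193
  y = (12 - (-2.7)·1.1905 - (-3.1)·-2.1739) / (6.8) = 1.2464
  z = (-5 - (0.2)·1.1905 - (-1.1)·1.7647) / (2.3) = -1.4334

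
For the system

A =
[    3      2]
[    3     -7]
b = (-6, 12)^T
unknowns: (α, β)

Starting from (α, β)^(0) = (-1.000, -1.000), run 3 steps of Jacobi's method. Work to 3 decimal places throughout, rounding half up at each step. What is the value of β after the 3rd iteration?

-1.959

Iteration 1:
  α = (-6 - (2)·-1.000) / (3) = -1.333
  β = (12 - (3)·-1.000) / (-7) = -2.143
Iteration 2:
  α = (-6 - (2)·-2.143) / (3) = -0.571
  β = (12 - (3)·-1.333) / (-7) = -2.286
Iteration 3:
  α = (-6 - (2)·-2.286) / (3) = -0.476
  β = (12 - (3)·-0.571) / (-7) = -1.959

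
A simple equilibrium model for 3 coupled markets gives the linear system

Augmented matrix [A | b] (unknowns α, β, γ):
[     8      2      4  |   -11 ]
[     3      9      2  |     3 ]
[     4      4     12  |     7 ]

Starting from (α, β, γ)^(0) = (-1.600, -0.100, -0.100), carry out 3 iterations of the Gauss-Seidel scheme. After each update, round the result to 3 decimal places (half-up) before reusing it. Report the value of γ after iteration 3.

1.001

Iteration 1:
  α = (-11 - (2)·-0.100 - (4)·-0.100) / (8) = -1.300
  β = (3 - (3)·-1.300 - (2)·-0.100) / (9) = 0.789
  γ = (7 - (4)·-1.300 - (4)·0.789) / (12) = 0.754
Iteration 2:
  α = (-11 - (2)·0.789 - (4)·0.754) / (8) = -1.949
  β = (3 - (3)·-1.949 - (2)·0.754) / (9) = 0.815
  γ = (7 - (4)·-1.949 - (4)·0.815) / (12) = 0.961
Iteration 3:
  α = (-11 - (2)·0.815 - (4)·0.961) / (8) = -2.059
  β = (3 - (3)·-2.059 - (2)·0.961) / (9) = 0.806
  γ = (7 - (4)·-2.059 - (4)·0.806) / (12) = 1.001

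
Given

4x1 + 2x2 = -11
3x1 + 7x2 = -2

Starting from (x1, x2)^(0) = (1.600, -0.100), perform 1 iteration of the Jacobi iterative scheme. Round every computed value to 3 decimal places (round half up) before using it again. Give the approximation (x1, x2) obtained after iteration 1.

(-2.700, -0.971)

Iteration 1:
  x1 = (-11 - (2)·-0.100) / (4) = -2.700
  x2 = (-2 - (3)·1.600) / (7) = -0.971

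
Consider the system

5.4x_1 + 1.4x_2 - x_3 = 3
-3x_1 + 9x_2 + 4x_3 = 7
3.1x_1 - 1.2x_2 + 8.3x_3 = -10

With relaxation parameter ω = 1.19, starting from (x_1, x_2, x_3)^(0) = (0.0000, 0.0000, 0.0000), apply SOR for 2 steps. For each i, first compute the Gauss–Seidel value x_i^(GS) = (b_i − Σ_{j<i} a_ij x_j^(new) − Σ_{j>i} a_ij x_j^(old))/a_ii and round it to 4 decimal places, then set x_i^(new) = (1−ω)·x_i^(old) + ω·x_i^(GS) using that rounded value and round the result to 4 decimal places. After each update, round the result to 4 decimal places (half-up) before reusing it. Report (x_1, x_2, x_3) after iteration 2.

Iteration 1:
  x_1: GS value = (3 - (1.4)·0.0000 - (-1)·0.0000) / (5.4) = 0.5556;  x_1 ← (1−ω)·0.0000 + ω·0.5556 = 0.6612
  x_2: GS value = (7 - (-3)·0.6612 - (4)·0.0000) / (9) = 0.9982;  x_2 ← (1−ω)·0.0000 + ω·0.9982 = 1.1879
  x_3: GS value = (-10 - (3.1)·0.6612 - (-1.2)·1.1879) / (8.3) = -1.2800;  x_3 ← (1−ω)·0.0000 + ω·-1.2800 = -1.5232
Iteration 2:
  x_1: GS value = (3 - (1.4)·1.1879 - (-1)·-1.5232) / (5.4) = -0.0345;  x_1 ← (1−ω)·0.6612 + ω·-0.0345 = -0.1667
  x_2: GS value = (7 - (-3)·-0.1667 - (4)·-1.5232) / (9) = 1.3992;  x_2 ← (1−ω)·1.1879 + ω·1.3992 = 1.4393
  x_3: GS value = (-10 - (3.1)·-0.1667 - (-1.2)·1.4393) / (8.3) = -0.9345;  x_3 ← (1−ω)·-1.5232 + ω·-0.9345 = -0.8226

(-0.1667, 1.4393, -0.8226)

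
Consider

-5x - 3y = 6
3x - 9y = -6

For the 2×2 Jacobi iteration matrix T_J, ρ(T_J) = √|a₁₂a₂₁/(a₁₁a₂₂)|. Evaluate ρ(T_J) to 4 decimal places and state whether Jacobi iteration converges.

a₁₂a₂₁/(a₁₁a₂₂) = (-3)·(3) / ((-5)·(-9)) = -0.200000
ρ = √|-0.200000| = √0.200000 = 0.4472
ρ < 1, so Jacobi converges

0.4472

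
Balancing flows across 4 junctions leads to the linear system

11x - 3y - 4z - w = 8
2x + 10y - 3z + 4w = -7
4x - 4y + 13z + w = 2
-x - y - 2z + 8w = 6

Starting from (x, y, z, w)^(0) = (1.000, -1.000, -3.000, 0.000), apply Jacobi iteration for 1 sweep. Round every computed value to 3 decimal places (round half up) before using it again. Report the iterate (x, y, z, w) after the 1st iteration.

Iteration 1:
  x = (8 - (-3)·-1.000 - (-4)·-3.000 - (-1)·0.000) / (11) = -0.636
  y = (-7 - (2)·1.000 - (-3)·-3.000 - (4)·0.000) / (10) = -1.800
  z = (2 - (4)·1.000 - (-4)·-1.000 - (1)·0.000) / (13) = -0.462
  w = (6 - (-1)·1.000 - (-1)·-1.000 - (-2)·-3.000) / (8) = 0.000

(-0.636, -1.800, -0.462, 0.000)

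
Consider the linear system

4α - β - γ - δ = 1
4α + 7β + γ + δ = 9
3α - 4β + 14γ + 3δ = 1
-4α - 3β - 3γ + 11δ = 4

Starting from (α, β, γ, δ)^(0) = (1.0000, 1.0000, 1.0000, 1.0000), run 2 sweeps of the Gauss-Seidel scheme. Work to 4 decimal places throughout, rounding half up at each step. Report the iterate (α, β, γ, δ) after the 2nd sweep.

Iteration 1:
  α = (1 - (-1)·1.0000 - (-1)·1.0000 - (-1)·1.0000) / (4) = 1.0000
  β = (9 - (4)·1.0000 - (1)·1.0000 - (1)·1.0000) / (7) = 0.4286
  γ = (1 - (3)·1.0000 - (-4)·0.4286 - (3)·1.0000) / (14) = -0.2347
  δ = (4 - (-4)·1.0000 - (-3)·0.4286 - (-3)·-0.2347) / (11) = 0.7802
Iteration 2:
  α = (1 - (-1)·0.4286 - (-1)·-0.2347 - (-1)·0.7802) / (4) = 0.4935
  β = (9 - (4)·0.4935 - (1)·-0.2347 - (1)·0.7802) / (7) = 0.9258
  γ = (1 - (3)·0.4935 - (-4)·0.9258 - (3)·0.7802) / (14) = 0.0630
  δ = (4 - (-4)·0.4935 - (-3)·0.9258 - (-3)·0.0630) / (11) = 0.8128

(0.4935, 0.9258, 0.0630, 0.8128)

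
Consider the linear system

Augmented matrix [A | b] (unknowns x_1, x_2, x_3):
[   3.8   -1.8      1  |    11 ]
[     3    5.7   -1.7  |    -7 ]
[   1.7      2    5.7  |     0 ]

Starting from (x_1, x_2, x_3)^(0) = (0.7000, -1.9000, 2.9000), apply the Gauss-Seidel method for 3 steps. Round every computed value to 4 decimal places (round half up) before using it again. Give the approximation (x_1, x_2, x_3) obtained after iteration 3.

Iteration 1:
  x_1 = (11 - (-1.8)·-1.9000 - (1)·2.9000) / (3.8) = 1.2316
  x_2 = (-7 - (3)·1.2316 - (-1.7)·2.9000) / (5.7) = -1.0114
  x_3 = (0 - (1.7)·1.2316 - (2)·-1.0114) / (5.7) = -0.0124
Iteration 2:
  x_1 = (11 - (-1.8)·-1.0114 - (1)·-0.0124) / (3.8) = 2.4189
  x_2 = (-7 - (3)·2.4189 - (-1.7)·-0.0124) / (5.7) = -2.5049
  x_3 = (0 - (1.7)·2.4189 - (2)·-2.5049) / (5.7) = 0.1575
Iteration 3:
  x_1 = (11 - (-1.8)·-2.5049 - (1)·0.1575) / (3.8) = 1.6668
  x_2 = (-7 - (3)·1.6668 - (-1.7)·0.1575) / (5.7) = -2.0584
  x_3 = (0 - (1.7)·1.6668 - (2)·-2.0584) / (5.7) = 0.2251

(1.6668, -2.0584, 0.2251)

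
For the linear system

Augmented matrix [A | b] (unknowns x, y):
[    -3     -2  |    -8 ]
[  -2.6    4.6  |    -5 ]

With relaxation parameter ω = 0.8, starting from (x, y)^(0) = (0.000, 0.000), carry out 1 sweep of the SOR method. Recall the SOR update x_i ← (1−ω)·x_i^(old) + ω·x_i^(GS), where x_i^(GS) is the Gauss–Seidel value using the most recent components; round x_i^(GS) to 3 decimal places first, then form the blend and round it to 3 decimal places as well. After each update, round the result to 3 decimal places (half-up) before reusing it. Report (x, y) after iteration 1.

(2.134, 0.095)

Iteration 1:
  x: GS value = (-8 - (-2)·0.000) / (-3) = 2.667;  x ← (1−ω)·0.000 + ω·2.667 = 2.134
  y: GS value = (-5 - (-2.6)·2.134) / (4.6) = 0.119;  y ← (1−ω)·0.000 + ω·0.119 = 0.095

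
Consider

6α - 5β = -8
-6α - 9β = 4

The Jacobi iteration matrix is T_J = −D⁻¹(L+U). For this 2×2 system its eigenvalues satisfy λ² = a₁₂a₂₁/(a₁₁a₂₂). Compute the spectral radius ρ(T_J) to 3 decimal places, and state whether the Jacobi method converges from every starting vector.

a₁₂a₂₁/(a₁₁a₂₂) = (-5)·(-6) / ((6)·(-9)) = -0.555556
ρ = √|-0.555556| = √0.555556 = 0.745
ρ < 1, so Jacobi converges

0.745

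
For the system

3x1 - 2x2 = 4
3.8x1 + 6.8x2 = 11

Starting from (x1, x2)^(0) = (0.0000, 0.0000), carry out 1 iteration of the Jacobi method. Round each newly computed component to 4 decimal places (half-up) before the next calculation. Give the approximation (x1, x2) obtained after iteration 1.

Iteration 1:
  x1 = (4 - (-2)·0.0000) / (3) = 1.3333
  x2 = (11 - (3.8)·0.0000) / (6.8) = 1.6176

(1.3333, 1.6176)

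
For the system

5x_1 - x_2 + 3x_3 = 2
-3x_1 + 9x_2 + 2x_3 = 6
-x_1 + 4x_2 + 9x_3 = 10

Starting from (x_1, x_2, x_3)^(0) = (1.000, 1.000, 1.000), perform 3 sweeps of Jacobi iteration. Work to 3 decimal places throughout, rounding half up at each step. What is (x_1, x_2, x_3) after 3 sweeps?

(0.040, 0.526, 0.901)

Iteration 1:
  x_1 = (2 - (-1)·1.000 - (3)·1.000) / (5) = 0.000
  x_2 = (6 - (-3)·1.000 - (2)·1.000) / (9) = 0.778
  x_3 = (10 - (-1)·1.000 - (4)·1.000) / (9) = 0.778
Iteration 2:
  x_1 = (2 - (-1)·0.778 - (3)·0.778) / (5) = 0.089
  x_2 = (6 - (-3)·0.000 - (2)·0.778) / (9) = 0.494
  x_3 = (10 - (-1)·0.000 - (4)·0.778) / (9) = 0.765
Iteration 3:
  x_1 = (2 - (-1)·0.494 - (3)·0.765) / (5) = 0.040
  x_2 = (6 - (-3)·0.089 - (2)·0.765) / (9) = 0.526
  x_3 = (10 - (-1)·0.089 - (4)·0.494) / (9) = 0.901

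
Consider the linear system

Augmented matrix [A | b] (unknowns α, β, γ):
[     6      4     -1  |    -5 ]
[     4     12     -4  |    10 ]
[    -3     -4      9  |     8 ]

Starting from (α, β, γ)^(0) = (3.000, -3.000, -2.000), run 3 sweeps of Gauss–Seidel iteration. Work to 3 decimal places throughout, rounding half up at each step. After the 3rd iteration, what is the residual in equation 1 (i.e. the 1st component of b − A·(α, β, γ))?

Iteration 1:
  α = (-5 - (4)·-3.000 - (-1)·-2.000) / (6) = 0.833
  β = (10 - (4)·0.833 - (-4)·-2.000) / (12) = -0.111
  γ = (8 - (-3)·0.833 - (-4)·-0.111) / (9) = 1.117
Iteration 2:
  α = (-5 - (4)·-0.111 - (-1)·1.117) / (6) = -0.573
  β = (10 - (4)·-0.573 - (-4)·1.117) / (12) = 1.397
  γ = (8 - (-3)·-0.573 - (-4)·1.397) / (9) = 1.319
Iteration 3:
  α = (-5 - (4)·1.397 - (-1)·1.319) / (6) = -1.545
  β = (10 - (4)·-1.545 - (-4)·1.319) / (12) = 1.788
  γ = (8 - (-3)·-1.545 - (-4)·1.788) / (9) = 1.169
Residual b − A·x = (-1.713, -0.600, -0.004)

-1.713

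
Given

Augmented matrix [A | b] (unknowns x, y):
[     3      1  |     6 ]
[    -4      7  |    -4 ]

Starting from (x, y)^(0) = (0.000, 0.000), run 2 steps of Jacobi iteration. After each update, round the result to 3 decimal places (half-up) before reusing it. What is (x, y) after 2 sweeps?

(2.190, 0.571)

Iteration 1:
  x = (6 - (1)·0.000) / (3) = 2.000
  y = (-4 - (-4)·0.000) / (7) = -0.571
Iteration 2:
  x = (6 - (1)·-0.571) / (3) = 2.190
  y = (-4 - (-4)·2.000) / (7) = 0.571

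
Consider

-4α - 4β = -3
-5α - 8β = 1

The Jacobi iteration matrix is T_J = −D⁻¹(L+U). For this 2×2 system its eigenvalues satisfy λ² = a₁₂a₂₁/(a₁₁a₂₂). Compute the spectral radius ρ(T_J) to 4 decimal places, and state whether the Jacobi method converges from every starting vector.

a₁₂a₂₁/(a₁₁a₂₂) = (-4)·(-5) / ((-4)·(-8)) = 0.625000
ρ = √|0.625000| = √0.625000 = 0.7906
ρ < 1, so Jacobi converges

0.7906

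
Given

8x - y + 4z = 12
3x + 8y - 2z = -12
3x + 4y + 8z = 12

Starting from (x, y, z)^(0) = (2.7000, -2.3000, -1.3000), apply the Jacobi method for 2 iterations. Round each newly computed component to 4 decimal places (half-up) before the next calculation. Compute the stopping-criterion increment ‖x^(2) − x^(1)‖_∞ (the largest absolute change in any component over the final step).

Iteration 1:
  x = (12 - (-1)·-2.3000 - (4)·-1.3000) / (8) = 1.8625
  y = (-12 - (3)·2.7000 - (-2)·-1.3000) / (8) = -2.8375
  z = (12 - (3)·2.7000 - (4)·-2.3000) / (8) = 1.6375
Iteration 2:
  x = (12 - (-1)·-2.8375 - (4)·1.6375) / (8) = 0.3266
  y = (-12 - (3)·1.8625 - (-2)·1.6375) / (8) = -1.7891
  z = (12 - (3)·1.8625 - (4)·-2.8375) / (8) = 2.2203
Change: (-1.5359, 1.0484, 0.5828) → max |·| = 1.5359

1.5359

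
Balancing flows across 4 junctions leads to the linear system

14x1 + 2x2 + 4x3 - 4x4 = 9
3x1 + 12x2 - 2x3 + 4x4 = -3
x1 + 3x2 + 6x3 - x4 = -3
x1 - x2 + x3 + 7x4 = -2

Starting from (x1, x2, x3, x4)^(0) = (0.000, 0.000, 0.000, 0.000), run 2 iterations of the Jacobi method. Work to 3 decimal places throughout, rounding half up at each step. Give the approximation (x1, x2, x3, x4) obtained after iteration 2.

(0.740, -0.399, -0.530, -0.342)

Iteration 1:
  x1 = (9 - (2)·0.000 - (4)·0.000 - (-4)·0.000) / (14) = 0.643
  x2 = (-3 - (3)·0.000 - (-2)·0.000 - (4)·0.000) / (12) = -0.250
  x3 = (-3 - (1)·0.000 - (3)·0.000 - (-1)·0.000) / (6) = -0.500
  x4 = (-2 - (1)·0.000 - (-1)·0.000 - (1)·0.000) / (7) = -0.286
Iteration 2:
  x1 = (9 - (2)·-0.250 - (4)·-0.500 - (-4)·-0.286) / (14) = 0.740
  x2 = (-3 - (3)·0.643 - (-2)·-0.500 - (4)·-0.286) / (12) = -0.399
  x3 = (-3 - (1)·0.643 - (3)·-0.250 - (-1)·-0.286) / (6) = -0.530
  x4 = (-2 - (1)·0.643 - (-1)·-0.250 - (1)·-0.500) / (7) = -0.342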